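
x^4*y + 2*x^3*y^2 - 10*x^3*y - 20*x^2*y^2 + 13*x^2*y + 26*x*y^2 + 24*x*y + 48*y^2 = (x - 8)*(x - 3)*(x + 2*y)*(x*y + y)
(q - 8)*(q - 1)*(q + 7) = q^3 - 2*q^2 - 55*q + 56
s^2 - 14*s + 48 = (s - 8)*(s - 6)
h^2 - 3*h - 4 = (h - 4)*(h + 1)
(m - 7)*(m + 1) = m^2 - 6*m - 7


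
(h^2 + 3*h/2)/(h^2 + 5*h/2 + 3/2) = h/(h + 1)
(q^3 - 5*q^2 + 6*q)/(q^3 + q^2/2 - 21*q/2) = 2*(q - 2)/(2*q + 7)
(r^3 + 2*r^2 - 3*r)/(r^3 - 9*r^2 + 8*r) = (r + 3)/(r - 8)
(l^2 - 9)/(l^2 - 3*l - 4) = (9 - l^2)/(-l^2 + 3*l + 4)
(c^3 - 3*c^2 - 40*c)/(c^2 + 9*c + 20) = c*(c - 8)/(c + 4)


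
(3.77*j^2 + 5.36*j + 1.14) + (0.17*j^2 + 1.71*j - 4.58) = 3.94*j^2 + 7.07*j - 3.44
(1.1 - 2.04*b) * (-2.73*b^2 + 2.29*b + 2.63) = 5.5692*b^3 - 7.6746*b^2 - 2.8462*b + 2.893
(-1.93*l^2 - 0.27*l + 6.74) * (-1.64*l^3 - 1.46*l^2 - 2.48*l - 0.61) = 3.1652*l^5 + 3.2606*l^4 - 5.873*l^3 - 7.9935*l^2 - 16.5505*l - 4.1114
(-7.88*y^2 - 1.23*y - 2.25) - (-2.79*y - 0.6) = -7.88*y^2 + 1.56*y - 1.65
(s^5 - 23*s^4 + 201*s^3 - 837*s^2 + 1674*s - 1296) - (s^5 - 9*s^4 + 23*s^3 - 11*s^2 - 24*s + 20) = -14*s^4 + 178*s^3 - 826*s^2 + 1698*s - 1316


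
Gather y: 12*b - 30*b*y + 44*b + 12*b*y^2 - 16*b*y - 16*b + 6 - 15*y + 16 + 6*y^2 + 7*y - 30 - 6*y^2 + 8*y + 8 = 12*b*y^2 - 46*b*y + 40*b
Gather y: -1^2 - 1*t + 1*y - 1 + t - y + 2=0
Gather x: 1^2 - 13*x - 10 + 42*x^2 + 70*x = 42*x^2 + 57*x - 9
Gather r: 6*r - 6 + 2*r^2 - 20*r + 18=2*r^2 - 14*r + 12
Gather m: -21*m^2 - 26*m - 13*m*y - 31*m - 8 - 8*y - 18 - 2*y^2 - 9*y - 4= -21*m^2 + m*(-13*y - 57) - 2*y^2 - 17*y - 30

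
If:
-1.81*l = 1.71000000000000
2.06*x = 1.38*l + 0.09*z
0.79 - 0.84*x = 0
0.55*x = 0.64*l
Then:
No Solution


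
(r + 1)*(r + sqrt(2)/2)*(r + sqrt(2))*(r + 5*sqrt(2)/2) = r^4 + r^3 + 4*sqrt(2)*r^3 + 4*sqrt(2)*r^2 + 17*r^2/2 + 5*sqrt(2)*r/2 + 17*r/2 + 5*sqrt(2)/2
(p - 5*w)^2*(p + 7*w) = p^3 - 3*p^2*w - 45*p*w^2 + 175*w^3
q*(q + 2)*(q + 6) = q^3 + 8*q^2 + 12*q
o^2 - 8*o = o*(o - 8)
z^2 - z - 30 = (z - 6)*(z + 5)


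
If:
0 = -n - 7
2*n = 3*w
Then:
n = -7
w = -14/3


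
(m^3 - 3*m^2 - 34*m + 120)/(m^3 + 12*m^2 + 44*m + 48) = (m^2 - 9*m + 20)/(m^2 + 6*m + 8)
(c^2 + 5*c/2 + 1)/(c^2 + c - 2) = (c + 1/2)/(c - 1)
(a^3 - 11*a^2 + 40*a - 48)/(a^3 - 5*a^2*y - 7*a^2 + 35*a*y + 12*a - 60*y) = (4 - a)/(-a + 5*y)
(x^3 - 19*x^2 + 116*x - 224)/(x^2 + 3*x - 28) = (x^2 - 15*x + 56)/(x + 7)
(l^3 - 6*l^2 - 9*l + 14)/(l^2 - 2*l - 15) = (-l^3 + 6*l^2 + 9*l - 14)/(-l^2 + 2*l + 15)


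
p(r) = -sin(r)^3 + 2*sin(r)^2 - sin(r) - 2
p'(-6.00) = -0.11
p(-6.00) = -2.15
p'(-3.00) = 1.61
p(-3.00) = -1.82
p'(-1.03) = -3.42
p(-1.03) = 0.96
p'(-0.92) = -3.68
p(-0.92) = 0.57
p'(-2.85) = 2.30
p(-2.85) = -1.52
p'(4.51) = 1.57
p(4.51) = 1.84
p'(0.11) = -0.59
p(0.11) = -2.09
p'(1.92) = -0.04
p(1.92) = -2.00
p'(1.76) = -0.01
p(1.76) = -2.00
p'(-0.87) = -3.75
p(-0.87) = 0.38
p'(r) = -3*sin(r)^2*cos(r) + 4*sin(r)*cos(r) - cos(r)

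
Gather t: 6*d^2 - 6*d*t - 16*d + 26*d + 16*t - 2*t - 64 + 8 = 6*d^2 + 10*d + t*(14 - 6*d) - 56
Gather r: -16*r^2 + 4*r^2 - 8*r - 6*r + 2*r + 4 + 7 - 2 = -12*r^2 - 12*r + 9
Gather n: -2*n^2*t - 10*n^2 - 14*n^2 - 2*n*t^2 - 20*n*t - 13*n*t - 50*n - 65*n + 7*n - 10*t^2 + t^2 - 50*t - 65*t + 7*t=n^2*(-2*t - 24) + n*(-2*t^2 - 33*t - 108) - 9*t^2 - 108*t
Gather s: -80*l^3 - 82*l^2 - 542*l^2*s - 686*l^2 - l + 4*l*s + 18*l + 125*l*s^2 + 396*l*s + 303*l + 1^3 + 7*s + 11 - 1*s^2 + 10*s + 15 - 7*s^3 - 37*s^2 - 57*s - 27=-80*l^3 - 768*l^2 + 320*l - 7*s^3 + s^2*(125*l - 38) + s*(-542*l^2 + 400*l - 40)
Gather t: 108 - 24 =84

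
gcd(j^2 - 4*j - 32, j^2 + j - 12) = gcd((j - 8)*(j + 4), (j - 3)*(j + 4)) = j + 4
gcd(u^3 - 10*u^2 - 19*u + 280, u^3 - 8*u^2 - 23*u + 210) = u^2 - 2*u - 35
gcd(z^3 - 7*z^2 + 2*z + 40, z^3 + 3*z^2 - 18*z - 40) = z^2 - 2*z - 8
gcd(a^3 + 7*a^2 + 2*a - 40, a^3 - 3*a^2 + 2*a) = a - 2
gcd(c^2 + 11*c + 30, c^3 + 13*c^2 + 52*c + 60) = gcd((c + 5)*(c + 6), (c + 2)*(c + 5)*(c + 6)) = c^2 + 11*c + 30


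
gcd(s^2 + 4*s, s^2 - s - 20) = s + 4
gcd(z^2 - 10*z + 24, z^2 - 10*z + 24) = z^2 - 10*z + 24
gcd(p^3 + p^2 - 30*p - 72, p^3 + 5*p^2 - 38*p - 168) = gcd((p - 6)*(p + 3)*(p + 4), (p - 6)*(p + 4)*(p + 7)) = p^2 - 2*p - 24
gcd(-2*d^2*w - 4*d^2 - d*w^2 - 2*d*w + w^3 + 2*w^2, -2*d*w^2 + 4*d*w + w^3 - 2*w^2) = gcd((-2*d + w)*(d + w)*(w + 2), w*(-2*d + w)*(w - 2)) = -2*d + w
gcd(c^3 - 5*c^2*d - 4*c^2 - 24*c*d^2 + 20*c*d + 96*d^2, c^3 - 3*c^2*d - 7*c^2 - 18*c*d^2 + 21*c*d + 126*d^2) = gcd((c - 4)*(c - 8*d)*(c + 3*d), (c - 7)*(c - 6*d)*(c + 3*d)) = c + 3*d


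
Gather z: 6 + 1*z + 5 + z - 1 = 2*z + 10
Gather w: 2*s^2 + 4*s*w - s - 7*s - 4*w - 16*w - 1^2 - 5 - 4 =2*s^2 - 8*s + w*(4*s - 20) - 10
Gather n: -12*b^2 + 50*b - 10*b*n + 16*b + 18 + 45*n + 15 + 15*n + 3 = -12*b^2 + 66*b + n*(60 - 10*b) + 36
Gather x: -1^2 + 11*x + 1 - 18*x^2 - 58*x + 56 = -18*x^2 - 47*x + 56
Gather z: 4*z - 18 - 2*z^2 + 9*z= -2*z^2 + 13*z - 18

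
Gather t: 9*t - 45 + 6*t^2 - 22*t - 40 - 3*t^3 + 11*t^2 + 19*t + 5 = -3*t^3 + 17*t^2 + 6*t - 80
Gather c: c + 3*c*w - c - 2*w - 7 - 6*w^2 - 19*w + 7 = 3*c*w - 6*w^2 - 21*w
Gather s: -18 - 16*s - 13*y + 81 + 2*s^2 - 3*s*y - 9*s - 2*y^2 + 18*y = 2*s^2 + s*(-3*y - 25) - 2*y^2 + 5*y + 63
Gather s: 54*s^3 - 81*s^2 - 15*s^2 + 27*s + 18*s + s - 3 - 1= 54*s^3 - 96*s^2 + 46*s - 4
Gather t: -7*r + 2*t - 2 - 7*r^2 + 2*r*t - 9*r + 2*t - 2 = -7*r^2 - 16*r + t*(2*r + 4) - 4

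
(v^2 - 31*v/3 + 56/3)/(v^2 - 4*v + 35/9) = 3*(v - 8)/(3*v - 5)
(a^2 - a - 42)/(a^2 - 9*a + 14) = (a + 6)/(a - 2)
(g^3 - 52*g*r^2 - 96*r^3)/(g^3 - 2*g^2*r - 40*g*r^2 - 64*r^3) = (g + 6*r)/(g + 4*r)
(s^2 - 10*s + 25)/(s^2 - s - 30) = (-s^2 + 10*s - 25)/(-s^2 + s + 30)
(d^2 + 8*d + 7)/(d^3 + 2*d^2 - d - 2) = (d + 7)/(d^2 + d - 2)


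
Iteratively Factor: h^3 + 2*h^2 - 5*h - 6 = (h + 1)*(h^2 + h - 6) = (h + 1)*(h + 3)*(h - 2)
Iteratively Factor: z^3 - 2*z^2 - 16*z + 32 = (z + 4)*(z^2 - 6*z + 8) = (z - 2)*(z + 4)*(z - 4)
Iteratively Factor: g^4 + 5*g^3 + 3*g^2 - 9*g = (g)*(g^3 + 5*g^2 + 3*g - 9) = g*(g + 3)*(g^2 + 2*g - 3) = g*(g + 3)^2*(g - 1)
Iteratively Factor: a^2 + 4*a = (a)*(a + 4)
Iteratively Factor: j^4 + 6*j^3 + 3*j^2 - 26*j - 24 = (j + 1)*(j^3 + 5*j^2 - 2*j - 24) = (j + 1)*(j + 4)*(j^2 + j - 6) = (j + 1)*(j + 3)*(j + 4)*(j - 2)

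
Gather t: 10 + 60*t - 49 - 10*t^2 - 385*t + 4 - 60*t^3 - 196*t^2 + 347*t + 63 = -60*t^3 - 206*t^2 + 22*t + 28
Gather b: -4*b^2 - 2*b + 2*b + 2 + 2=4 - 4*b^2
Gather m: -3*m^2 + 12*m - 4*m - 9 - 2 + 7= -3*m^2 + 8*m - 4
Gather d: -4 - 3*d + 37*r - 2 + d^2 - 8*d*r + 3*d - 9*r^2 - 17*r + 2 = d^2 - 8*d*r - 9*r^2 + 20*r - 4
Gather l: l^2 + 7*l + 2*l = l^2 + 9*l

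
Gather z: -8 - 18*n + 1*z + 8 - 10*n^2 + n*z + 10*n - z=-10*n^2 + n*z - 8*n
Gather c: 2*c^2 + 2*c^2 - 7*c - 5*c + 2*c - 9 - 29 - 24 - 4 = 4*c^2 - 10*c - 66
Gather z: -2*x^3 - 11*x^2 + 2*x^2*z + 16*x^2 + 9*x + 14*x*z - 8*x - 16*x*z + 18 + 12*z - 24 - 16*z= -2*x^3 + 5*x^2 + x + z*(2*x^2 - 2*x - 4) - 6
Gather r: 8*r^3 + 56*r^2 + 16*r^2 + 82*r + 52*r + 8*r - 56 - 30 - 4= 8*r^3 + 72*r^2 + 142*r - 90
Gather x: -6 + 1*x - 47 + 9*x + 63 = 10*x + 10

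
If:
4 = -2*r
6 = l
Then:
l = 6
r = -2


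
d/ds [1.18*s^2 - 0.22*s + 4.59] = 2.36*s - 0.22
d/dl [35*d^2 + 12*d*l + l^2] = 12*d + 2*l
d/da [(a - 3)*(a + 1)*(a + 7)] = 3*a^2 + 10*a - 17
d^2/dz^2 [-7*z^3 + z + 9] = -42*z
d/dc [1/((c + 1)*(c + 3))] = 2*(-c - 2)/(c^4 + 8*c^3 + 22*c^2 + 24*c + 9)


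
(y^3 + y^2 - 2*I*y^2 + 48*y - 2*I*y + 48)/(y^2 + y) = y - 2*I + 48/y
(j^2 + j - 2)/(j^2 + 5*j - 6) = (j + 2)/(j + 6)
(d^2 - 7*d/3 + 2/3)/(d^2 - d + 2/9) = 3*(d - 2)/(3*d - 2)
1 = 1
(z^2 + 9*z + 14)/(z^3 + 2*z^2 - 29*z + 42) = (z + 2)/(z^2 - 5*z + 6)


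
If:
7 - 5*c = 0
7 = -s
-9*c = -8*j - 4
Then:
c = 7/5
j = 43/40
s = -7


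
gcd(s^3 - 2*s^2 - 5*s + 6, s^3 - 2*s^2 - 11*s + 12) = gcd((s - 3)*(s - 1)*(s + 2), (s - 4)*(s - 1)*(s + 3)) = s - 1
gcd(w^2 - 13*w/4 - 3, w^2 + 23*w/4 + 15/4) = w + 3/4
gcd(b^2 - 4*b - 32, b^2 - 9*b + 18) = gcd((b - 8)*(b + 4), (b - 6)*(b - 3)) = 1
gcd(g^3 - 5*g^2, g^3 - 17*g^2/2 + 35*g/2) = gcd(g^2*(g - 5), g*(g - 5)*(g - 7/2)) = g^2 - 5*g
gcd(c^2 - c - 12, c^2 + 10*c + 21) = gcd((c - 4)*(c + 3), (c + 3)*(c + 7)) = c + 3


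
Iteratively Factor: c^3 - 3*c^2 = (c)*(c^2 - 3*c) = c*(c - 3)*(c)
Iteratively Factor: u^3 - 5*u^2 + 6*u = (u - 3)*(u^2 - 2*u) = (u - 3)*(u - 2)*(u)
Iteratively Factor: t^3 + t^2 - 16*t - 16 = (t + 1)*(t^2 - 16) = (t - 4)*(t + 1)*(t + 4)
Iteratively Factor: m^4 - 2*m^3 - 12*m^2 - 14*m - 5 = (m + 1)*(m^3 - 3*m^2 - 9*m - 5) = (m + 1)^2*(m^2 - 4*m - 5) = (m + 1)^3*(m - 5)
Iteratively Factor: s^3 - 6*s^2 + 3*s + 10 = (s + 1)*(s^2 - 7*s + 10) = (s - 5)*(s + 1)*(s - 2)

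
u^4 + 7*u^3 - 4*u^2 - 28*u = u*(u - 2)*(u + 2)*(u + 7)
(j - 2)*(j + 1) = j^2 - j - 2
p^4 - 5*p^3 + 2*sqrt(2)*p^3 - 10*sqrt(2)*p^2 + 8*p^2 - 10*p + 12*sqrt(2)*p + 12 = (p - 3)*(p - 2)*(p + sqrt(2))^2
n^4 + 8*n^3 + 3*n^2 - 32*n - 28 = (n - 2)*(n + 1)*(n + 2)*(n + 7)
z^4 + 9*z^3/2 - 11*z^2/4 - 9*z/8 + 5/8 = (z - 1/2)^2*(z + 1/2)*(z + 5)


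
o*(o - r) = o^2 - o*r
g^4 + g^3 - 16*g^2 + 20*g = g*(g - 2)^2*(g + 5)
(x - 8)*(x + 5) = x^2 - 3*x - 40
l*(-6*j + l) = -6*j*l + l^2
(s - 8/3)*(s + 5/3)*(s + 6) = s^3 + 5*s^2 - 94*s/9 - 80/3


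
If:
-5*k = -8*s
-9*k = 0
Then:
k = 0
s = 0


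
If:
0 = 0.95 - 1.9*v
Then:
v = 0.50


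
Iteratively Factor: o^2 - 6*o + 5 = (o - 5)*(o - 1)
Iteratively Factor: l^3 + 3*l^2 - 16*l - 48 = (l - 4)*(l^2 + 7*l + 12) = (l - 4)*(l + 3)*(l + 4)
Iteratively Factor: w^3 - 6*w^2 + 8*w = (w - 2)*(w^2 - 4*w) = w*(w - 2)*(w - 4)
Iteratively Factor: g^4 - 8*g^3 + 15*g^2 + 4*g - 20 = (g - 2)*(g^3 - 6*g^2 + 3*g + 10) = (g - 2)*(g + 1)*(g^2 - 7*g + 10) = (g - 5)*(g - 2)*(g + 1)*(g - 2)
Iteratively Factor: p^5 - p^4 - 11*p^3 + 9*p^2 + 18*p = (p - 2)*(p^4 + p^3 - 9*p^2 - 9*p) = (p - 2)*(p + 1)*(p^3 - 9*p) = p*(p - 2)*(p + 1)*(p^2 - 9) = p*(p - 2)*(p + 1)*(p + 3)*(p - 3)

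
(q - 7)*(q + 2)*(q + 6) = q^3 + q^2 - 44*q - 84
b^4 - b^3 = b^3*(b - 1)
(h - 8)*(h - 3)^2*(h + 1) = h^4 - 13*h^3 + 43*h^2 - 15*h - 72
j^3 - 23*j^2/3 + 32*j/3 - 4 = (j - 6)*(j - 1)*(j - 2/3)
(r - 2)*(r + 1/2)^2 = r^3 - r^2 - 7*r/4 - 1/2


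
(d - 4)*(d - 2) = d^2 - 6*d + 8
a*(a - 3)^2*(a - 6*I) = a^4 - 6*a^3 - 6*I*a^3 + 9*a^2 + 36*I*a^2 - 54*I*a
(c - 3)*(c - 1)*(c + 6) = c^3 + 2*c^2 - 21*c + 18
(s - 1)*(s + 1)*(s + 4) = s^3 + 4*s^2 - s - 4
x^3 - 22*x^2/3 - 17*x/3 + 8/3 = (x - 8)*(x - 1/3)*(x + 1)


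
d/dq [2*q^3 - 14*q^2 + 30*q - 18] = 6*q^2 - 28*q + 30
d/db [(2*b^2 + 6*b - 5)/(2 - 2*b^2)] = 3*(b^2 - b + 1)/(b^4 - 2*b^2 + 1)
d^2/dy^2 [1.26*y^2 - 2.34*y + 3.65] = 2.52000000000000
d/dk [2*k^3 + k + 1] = 6*k^2 + 1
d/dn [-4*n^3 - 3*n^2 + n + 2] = -12*n^2 - 6*n + 1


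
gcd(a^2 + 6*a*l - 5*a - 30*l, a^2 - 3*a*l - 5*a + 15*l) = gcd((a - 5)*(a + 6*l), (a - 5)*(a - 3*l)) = a - 5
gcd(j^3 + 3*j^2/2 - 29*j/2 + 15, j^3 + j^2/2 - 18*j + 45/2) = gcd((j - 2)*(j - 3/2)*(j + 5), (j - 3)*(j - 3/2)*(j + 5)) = j^2 + 7*j/2 - 15/2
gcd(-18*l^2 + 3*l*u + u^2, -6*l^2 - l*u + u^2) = -3*l + u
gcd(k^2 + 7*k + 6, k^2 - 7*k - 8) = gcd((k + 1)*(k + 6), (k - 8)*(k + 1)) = k + 1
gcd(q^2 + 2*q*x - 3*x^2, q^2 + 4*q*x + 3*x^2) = q + 3*x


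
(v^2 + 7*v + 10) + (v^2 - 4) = 2*v^2 + 7*v + 6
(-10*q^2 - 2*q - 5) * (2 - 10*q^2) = 100*q^4 + 20*q^3 + 30*q^2 - 4*q - 10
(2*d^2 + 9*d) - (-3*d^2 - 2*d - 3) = 5*d^2 + 11*d + 3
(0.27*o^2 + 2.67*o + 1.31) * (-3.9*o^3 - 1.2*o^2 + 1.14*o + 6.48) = -1.053*o^5 - 10.737*o^4 - 8.0052*o^3 + 3.2214*o^2 + 18.795*o + 8.4888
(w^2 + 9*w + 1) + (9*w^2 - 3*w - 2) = 10*w^2 + 6*w - 1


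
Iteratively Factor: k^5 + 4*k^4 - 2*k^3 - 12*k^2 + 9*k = (k + 3)*(k^4 + k^3 - 5*k^2 + 3*k) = (k - 1)*(k + 3)*(k^3 + 2*k^2 - 3*k) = (k - 1)*(k + 3)^2*(k^2 - k) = (k - 1)^2*(k + 3)^2*(k)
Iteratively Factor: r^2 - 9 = (r - 3)*(r + 3)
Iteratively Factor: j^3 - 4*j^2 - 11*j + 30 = (j + 3)*(j^2 - 7*j + 10) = (j - 5)*(j + 3)*(j - 2)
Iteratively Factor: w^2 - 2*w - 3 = (w + 1)*(w - 3)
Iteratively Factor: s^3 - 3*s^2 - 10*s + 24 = (s - 2)*(s^2 - s - 12) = (s - 2)*(s + 3)*(s - 4)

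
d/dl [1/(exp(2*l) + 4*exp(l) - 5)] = 2*(-exp(l) - 2)*exp(l)/(exp(2*l) + 4*exp(l) - 5)^2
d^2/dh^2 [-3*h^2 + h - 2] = -6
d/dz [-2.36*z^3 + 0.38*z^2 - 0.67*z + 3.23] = -7.08*z^2 + 0.76*z - 0.67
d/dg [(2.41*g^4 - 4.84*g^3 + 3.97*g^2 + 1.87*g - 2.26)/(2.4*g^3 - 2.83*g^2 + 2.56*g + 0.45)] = (5.784*g^6 - 13.6406*g^5 + 22.678*g^4 - 29.4188*g^3 + 25.1933*g^2 - 9.2186*g + 6.6271)/(5.76*g^6 - 13.584*g^5 + 20.2969*g^4 - 12.3296*g^3 + 4.0066*g^2 + 2.304*g + 0.2025)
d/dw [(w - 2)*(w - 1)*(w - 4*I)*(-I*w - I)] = -4*I*w^3 + 6*w^2*(-2 + I) + 2*w*(8 + I) + 4 - 2*I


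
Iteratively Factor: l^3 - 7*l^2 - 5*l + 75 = (l - 5)*(l^2 - 2*l - 15) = (l - 5)*(l + 3)*(l - 5)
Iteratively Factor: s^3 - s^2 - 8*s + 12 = (s + 3)*(s^2 - 4*s + 4) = (s - 2)*(s + 3)*(s - 2)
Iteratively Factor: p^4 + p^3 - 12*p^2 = (p + 4)*(p^3 - 3*p^2) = (p - 3)*(p + 4)*(p^2) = p*(p - 3)*(p + 4)*(p)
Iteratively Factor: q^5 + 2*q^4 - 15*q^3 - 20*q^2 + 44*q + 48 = (q + 1)*(q^4 + q^3 - 16*q^2 - 4*q + 48) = (q - 3)*(q + 1)*(q^3 + 4*q^2 - 4*q - 16) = (q - 3)*(q + 1)*(q + 4)*(q^2 - 4) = (q - 3)*(q + 1)*(q + 2)*(q + 4)*(q - 2)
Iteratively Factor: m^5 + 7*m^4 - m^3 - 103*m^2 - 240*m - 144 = (m + 4)*(m^4 + 3*m^3 - 13*m^2 - 51*m - 36) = (m + 1)*(m + 4)*(m^3 + 2*m^2 - 15*m - 36) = (m - 4)*(m + 1)*(m + 4)*(m^2 + 6*m + 9) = (m - 4)*(m + 1)*(m + 3)*(m + 4)*(m + 3)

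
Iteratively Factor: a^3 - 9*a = (a + 3)*(a^2 - 3*a) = a*(a + 3)*(a - 3)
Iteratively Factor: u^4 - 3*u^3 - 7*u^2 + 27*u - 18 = (u - 3)*(u^3 - 7*u + 6) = (u - 3)*(u - 1)*(u^2 + u - 6) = (u - 3)*(u - 1)*(u + 3)*(u - 2)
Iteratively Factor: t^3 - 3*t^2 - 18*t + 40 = (t - 2)*(t^2 - t - 20) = (t - 5)*(t - 2)*(t + 4)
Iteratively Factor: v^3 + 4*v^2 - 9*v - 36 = (v + 4)*(v^2 - 9) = (v + 3)*(v + 4)*(v - 3)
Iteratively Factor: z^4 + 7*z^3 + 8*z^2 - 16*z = (z + 4)*(z^3 + 3*z^2 - 4*z) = (z + 4)^2*(z^2 - z) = z*(z + 4)^2*(z - 1)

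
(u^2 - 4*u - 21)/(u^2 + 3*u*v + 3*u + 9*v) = (u - 7)/(u + 3*v)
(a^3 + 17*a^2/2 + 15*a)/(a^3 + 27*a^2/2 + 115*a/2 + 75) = a/(a + 5)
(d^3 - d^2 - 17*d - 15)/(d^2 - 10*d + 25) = (d^2 + 4*d + 3)/(d - 5)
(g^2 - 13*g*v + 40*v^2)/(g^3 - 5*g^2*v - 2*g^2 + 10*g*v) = (g - 8*v)/(g*(g - 2))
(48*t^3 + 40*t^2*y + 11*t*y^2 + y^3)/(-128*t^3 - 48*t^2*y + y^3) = (3*t + y)/(-8*t + y)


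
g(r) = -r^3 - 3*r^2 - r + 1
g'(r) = -3*r^2 - 6*r - 1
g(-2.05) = -0.94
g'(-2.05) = -1.31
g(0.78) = -2.08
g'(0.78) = -7.51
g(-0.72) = 0.54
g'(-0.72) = 1.76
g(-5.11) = 61.21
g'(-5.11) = -48.68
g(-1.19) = -0.37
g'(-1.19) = 1.89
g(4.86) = -189.51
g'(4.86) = -101.02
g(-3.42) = 9.33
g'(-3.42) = -15.57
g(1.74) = -15.09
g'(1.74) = -20.52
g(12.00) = -2171.00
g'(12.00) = -505.00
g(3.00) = -56.00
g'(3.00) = -46.00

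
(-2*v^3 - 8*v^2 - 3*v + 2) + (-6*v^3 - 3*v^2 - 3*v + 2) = -8*v^3 - 11*v^2 - 6*v + 4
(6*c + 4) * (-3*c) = -18*c^2 - 12*c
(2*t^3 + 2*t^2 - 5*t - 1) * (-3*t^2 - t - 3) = -6*t^5 - 8*t^4 + 7*t^3 + 2*t^2 + 16*t + 3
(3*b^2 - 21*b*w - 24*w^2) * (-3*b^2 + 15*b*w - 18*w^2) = -9*b^4 + 108*b^3*w - 297*b^2*w^2 + 18*b*w^3 + 432*w^4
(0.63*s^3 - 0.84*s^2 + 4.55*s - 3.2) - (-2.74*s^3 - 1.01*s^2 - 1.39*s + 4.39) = 3.37*s^3 + 0.17*s^2 + 5.94*s - 7.59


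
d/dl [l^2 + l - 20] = 2*l + 1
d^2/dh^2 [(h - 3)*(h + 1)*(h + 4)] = 6*h + 4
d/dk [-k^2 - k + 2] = -2*k - 1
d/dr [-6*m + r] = 1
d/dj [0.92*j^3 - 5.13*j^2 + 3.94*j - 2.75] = 2.76*j^2 - 10.26*j + 3.94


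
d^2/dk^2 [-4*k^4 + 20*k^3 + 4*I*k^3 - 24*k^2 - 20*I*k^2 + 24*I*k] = -48*k^2 + 24*k*(5 + I) - 48 - 40*I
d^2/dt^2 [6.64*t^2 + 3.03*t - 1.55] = 13.2800000000000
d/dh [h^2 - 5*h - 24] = 2*h - 5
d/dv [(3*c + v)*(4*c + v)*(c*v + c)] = c*(12*c^2 + 14*c*v + 7*c + 3*v^2 + 2*v)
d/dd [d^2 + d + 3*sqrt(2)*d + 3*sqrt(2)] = 2*d + 1 + 3*sqrt(2)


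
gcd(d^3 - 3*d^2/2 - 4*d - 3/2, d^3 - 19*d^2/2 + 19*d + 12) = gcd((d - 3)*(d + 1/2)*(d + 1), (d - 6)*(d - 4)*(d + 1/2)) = d + 1/2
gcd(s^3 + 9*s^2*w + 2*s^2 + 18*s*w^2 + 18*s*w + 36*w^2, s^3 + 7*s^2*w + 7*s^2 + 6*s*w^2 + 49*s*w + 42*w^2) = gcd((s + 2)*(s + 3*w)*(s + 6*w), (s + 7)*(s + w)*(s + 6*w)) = s + 6*w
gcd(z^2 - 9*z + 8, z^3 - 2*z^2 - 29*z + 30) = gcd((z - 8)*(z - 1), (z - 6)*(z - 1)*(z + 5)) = z - 1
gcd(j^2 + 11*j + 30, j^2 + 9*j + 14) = 1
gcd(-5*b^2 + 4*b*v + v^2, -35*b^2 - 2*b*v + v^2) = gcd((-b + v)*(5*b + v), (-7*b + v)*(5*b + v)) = 5*b + v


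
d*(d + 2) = d^2 + 2*d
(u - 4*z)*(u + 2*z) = u^2 - 2*u*z - 8*z^2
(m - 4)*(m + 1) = m^2 - 3*m - 4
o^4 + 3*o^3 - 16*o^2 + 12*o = o*(o - 2)*(o - 1)*(o + 6)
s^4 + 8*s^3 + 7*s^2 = s^2*(s + 1)*(s + 7)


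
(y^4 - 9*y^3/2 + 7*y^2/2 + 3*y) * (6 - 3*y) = -3*y^5 + 39*y^4/2 - 75*y^3/2 + 12*y^2 + 18*y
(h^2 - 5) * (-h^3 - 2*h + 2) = -h^5 + 3*h^3 + 2*h^2 + 10*h - 10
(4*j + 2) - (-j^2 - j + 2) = j^2 + 5*j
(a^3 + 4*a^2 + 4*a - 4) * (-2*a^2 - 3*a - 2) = -2*a^5 - 11*a^4 - 22*a^3 - 12*a^2 + 4*a + 8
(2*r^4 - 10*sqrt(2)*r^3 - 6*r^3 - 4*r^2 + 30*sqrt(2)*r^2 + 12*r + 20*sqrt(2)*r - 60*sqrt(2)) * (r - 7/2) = 2*r^5 - 10*sqrt(2)*r^4 - 13*r^4 + 17*r^3 + 65*sqrt(2)*r^3 - 85*sqrt(2)*r^2 + 26*r^2 - 130*sqrt(2)*r - 42*r + 210*sqrt(2)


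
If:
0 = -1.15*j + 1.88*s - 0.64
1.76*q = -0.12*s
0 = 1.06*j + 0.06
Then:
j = -0.06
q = -0.02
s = 0.31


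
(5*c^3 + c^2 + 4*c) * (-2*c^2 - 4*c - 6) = -10*c^5 - 22*c^4 - 42*c^3 - 22*c^2 - 24*c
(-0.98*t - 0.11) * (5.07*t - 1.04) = -4.9686*t^2 + 0.4615*t + 0.1144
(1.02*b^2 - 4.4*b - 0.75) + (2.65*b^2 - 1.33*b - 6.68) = 3.67*b^2 - 5.73*b - 7.43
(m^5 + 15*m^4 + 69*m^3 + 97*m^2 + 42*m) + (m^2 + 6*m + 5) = m^5 + 15*m^4 + 69*m^3 + 98*m^2 + 48*m + 5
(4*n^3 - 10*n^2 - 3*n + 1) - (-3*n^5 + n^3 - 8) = 3*n^5 + 3*n^3 - 10*n^2 - 3*n + 9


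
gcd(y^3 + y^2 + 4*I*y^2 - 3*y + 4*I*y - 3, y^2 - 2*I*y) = 1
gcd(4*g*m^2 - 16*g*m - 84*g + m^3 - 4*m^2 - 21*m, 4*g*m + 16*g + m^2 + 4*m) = 4*g + m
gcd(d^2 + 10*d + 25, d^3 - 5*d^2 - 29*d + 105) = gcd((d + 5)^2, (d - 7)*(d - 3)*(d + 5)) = d + 5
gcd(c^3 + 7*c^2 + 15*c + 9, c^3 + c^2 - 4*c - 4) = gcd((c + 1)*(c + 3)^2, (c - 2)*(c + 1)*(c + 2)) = c + 1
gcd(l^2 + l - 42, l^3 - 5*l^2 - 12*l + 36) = l - 6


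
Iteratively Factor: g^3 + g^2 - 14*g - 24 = (g + 3)*(g^2 - 2*g - 8) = (g - 4)*(g + 3)*(g + 2)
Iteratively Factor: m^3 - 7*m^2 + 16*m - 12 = (m - 2)*(m^2 - 5*m + 6) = (m - 3)*(m - 2)*(m - 2)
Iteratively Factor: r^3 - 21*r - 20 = (r - 5)*(r^2 + 5*r + 4) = (r - 5)*(r + 1)*(r + 4)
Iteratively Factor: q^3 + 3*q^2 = (q)*(q^2 + 3*q) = q*(q + 3)*(q)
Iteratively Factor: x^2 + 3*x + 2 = (x + 2)*(x + 1)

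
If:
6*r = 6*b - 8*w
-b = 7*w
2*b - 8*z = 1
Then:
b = 4*z + 1/2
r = 100*z/21 + 25/42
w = -4*z/7 - 1/14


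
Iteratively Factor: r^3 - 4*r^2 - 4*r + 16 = (r - 2)*(r^2 - 2*r - 8) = (r - 4)*(r - 2)*(r + 2)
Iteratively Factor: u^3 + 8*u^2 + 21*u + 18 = (u + 3)*(u^2 + 5*u + 6) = (u + 2)*(u + 3)*(u + 3)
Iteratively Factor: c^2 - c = (c - 1)*(c)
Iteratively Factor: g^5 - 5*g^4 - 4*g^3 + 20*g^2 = (g + 2)*(g^4 - 7*g^3 + 10*g^2) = g*(g + 2)*(g^3 - 7*g^2 + 10*g) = g*(g - 2)*(g + 2)*(g^2 - 5*g) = g*(g - 5)*(g - 2)*(g + 2)*(g)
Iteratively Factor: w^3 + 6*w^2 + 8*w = (w + 4)*(w^2 + 2*w) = w*(w + 4)*(w + 2)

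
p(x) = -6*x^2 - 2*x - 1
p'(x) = -12*x - 2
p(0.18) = -1.55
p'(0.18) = -4.16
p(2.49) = -43.18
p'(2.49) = -31.88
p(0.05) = -1.12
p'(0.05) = -2.60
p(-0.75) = -2.88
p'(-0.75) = 7.00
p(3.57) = -84.61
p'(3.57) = -44.84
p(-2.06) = -22.34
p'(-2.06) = 22.72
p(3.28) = -72.11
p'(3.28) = -41.36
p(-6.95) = -276.92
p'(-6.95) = 81.40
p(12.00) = -889.00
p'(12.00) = -146.00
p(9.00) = -505.00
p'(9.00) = -110.00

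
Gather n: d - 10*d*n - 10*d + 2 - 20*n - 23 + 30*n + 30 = -9*d + n*(10 - 10*d) + 9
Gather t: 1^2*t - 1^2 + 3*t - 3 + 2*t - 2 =6*t - 6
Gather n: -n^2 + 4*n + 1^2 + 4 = -n^2 + 4*n + 5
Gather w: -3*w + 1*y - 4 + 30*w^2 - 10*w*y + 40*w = 30*w^2 + w*(37 - 10*y) + y - 4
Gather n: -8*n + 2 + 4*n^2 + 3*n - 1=4*n^2 - 5*n + 1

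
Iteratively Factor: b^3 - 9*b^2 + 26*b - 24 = (b - 2)*(b^2 - 7*b + 12) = (b - 4)*(b - 2)*(b - 3)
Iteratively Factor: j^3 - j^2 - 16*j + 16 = (j + 4)*(j^2 - 5*j + 4) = (j - 4)*(j + 4)*(j - 1)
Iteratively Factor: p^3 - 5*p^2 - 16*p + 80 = (p - 5)*(p^2 - 16) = (p - 5)*(p - 4)*(p + 4)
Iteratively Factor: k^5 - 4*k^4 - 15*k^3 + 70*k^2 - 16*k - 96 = (k - 2)*(k^4 - 2*k^3 - 19*k^2 + 32*k + 48) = (k - 2)*(k + 4)*(k^3 - 6*k^2 + 5*k + 12) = (k - 2)*(k + 1)*(k + 4)*(k^2 - 7*k + 12) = (k - 3)*(k - 2)*(k + 1)*(k + 4)*(k - 4)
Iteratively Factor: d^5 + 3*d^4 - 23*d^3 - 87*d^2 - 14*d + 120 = (d - 5)*(d^4 + 8*d^3 + 17*d^2 - 2*d - 24) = (d - 5)*(d + 4)*(d^3 + 4*d^2 + d - 6) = (d - 5)*(d - 1)*(d + 4)*(d^2 + 5*d + 6) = (d - 5)*(d - 1)*(d + 3)*(d + 4)*(d + 2)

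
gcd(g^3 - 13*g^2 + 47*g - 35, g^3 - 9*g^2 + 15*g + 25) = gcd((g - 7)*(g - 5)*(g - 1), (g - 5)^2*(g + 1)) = g - 5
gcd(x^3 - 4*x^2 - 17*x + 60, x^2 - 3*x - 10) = x - 5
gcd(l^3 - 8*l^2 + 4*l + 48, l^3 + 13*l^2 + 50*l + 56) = l + 2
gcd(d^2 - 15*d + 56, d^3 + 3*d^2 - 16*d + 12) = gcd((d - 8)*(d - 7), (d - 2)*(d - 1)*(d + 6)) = 1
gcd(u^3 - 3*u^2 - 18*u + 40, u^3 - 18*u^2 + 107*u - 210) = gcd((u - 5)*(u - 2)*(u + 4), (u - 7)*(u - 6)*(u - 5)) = u - 5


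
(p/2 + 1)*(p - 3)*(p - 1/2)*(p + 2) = p^4/2 + p^3/4 - 17*p^2/4 - 4*p + 3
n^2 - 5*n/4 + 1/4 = (n - 1)*(n - 1/4)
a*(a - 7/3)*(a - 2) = a^3 - 13*a^2/3 + 14*a/3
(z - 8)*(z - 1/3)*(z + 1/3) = z^3 - 8*z^2 - z/9 + 8/9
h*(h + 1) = h^2 + h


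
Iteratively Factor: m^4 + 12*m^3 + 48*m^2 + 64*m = (m + 4)*(m^3 + 8*m^2 + 16*m) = (m + 4)^2*(m^2 + 4*m) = m*(m + 4)^2*(m + 4)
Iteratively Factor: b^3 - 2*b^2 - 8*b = (b + 2)*(b^2 - 4*b) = b*(b + 2)*(b - 4)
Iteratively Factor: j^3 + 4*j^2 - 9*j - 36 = (j - 3)*(j^2 + 7*j + 12) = (j - 3)*(j + 3)*(j + 4)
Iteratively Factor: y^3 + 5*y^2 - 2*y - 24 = (y - 2)*(y^2 + 7*y + 12) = (y - 2)*(y + 3)*(y + 4)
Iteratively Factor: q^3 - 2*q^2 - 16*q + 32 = (q - 2)*(q^2 - 16) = (q - 4)*(q - 2)*(q + 4)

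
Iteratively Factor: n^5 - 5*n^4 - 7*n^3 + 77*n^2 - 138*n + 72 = (n - 3)*(n^4 - 2*n^3 - 13*n^2 + 38*n - 24) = (n - 3)*(n - 1)*(n^3 - n^2 - 14*n + 24) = (n - 3)*(n - 1)*(n + 4)*(n^2 - 5*n + 6) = (n - 3)*(n - 2)*(n - 1)*(n + 4)*(n - 3)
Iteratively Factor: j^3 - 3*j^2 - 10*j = (j)*(j^2 - 3*j - 10) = j*(j - 5)*(j + 2)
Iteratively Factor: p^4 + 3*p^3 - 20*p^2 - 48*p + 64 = (p + 4)*(p^3 - p^2 - 16*p + 16) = (p - 4)*(p + 4)*(p^2 + 3*p - 4) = (p - 4)*(p - 1)*(p + 4)*(p + 4)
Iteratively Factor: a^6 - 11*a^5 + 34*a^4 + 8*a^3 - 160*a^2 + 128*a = (a + 2)*(a^5 - 13*a^4 + 60*a^3 - 112*a^2 + 64*a) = (a - 4)*(a + 2)*(a^4 - 9*a^3 + 24*a^2 - 16*a) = a*(a - 4)*(a + 2)*(a^3 - 9*a^2 + 24*a - 16) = a*(a - 4)*(a - 1)*(a + 2)*(a^2 - 8*a + 16) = a*(a - 4)^2*(a - 1)*(a + 2)*(a - 4)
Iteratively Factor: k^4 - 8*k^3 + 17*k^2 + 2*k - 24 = (k - 4)*(k^3 - 4*k^2 + k + 6) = (k - 4)*(k + 1)*(k^2 - 5*k + 6) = (k - 4)*(k - 2)*(k + 1)*(k - 3)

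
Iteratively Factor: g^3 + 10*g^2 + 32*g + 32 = (g + 4)*(g^2 + 6*g + 8) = (g + 4)^2*(g + 2)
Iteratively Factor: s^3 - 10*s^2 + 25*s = (s)*(s^2 - 10*s + 25) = s*(s - 5)*(s - 5)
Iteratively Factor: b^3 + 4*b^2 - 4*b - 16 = (b - 2)*(b^2 + 6*b + 8) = (b - 2)*(b + 4)*(b + 2)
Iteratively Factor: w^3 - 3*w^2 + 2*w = (w - 1)*(w^2 - 2*w) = w*(w - 1)*(w - 2)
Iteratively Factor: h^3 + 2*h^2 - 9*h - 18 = (h - 3)*(h^2 + 5*h + 6) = (h - 3)*(h + 2)*(h + 3)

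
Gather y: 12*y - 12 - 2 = 12*y - 14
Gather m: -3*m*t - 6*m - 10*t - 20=m*(-3*t - 6) - 10*t - 20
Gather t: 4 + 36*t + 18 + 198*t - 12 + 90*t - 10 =324*t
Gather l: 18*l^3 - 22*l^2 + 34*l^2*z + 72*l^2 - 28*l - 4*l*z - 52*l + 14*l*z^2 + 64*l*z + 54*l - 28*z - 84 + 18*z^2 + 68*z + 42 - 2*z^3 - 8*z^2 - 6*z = 18*l^3 + l^2*(34*z + 50) + l*(14*z^2 + 60*z - 26) - 2*z^3 + 10*z^2 + 34*z - 42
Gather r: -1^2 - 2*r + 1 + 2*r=0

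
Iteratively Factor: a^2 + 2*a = (a)*(a + 2)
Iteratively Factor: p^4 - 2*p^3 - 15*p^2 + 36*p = (p - 3)*(p^3 + p^2 - 12*p) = (p - 3)^2*(p^2 + 4*p) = p*(p - 3)^2*(p + 4)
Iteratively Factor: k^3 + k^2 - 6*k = (k - 2)*(k^2 + 3*k) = k*(k - 2)*(k + 3)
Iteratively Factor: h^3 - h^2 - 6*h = (h)*(h^2 - h - 6) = h*(h - 3)*(h + 2)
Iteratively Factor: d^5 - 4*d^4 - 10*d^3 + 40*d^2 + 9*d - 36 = (d + 1)*(d^4 - 5*d^3 - 5*d^2 + 45*d - 36) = (d - 3)*(d + 1)*(d^3 - 2*d^2 - 11*d + 12) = (d - 4)*(d - 3)*(d + 1)*(d^2 + 2*d - 3) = (d - 4)*(d - 3)*(d - 1)*(d + 1)*(d + 3)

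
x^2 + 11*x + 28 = (x + 4)*(x + 7)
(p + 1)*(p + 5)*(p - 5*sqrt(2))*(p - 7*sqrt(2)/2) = p^4 - 17*sqrt(2)*p^3/2 + 6*p^3 - 51*sqrt(2)*p^2 + 40*p^2 - 85*sqrt(2)*p/2 + 210*p + 175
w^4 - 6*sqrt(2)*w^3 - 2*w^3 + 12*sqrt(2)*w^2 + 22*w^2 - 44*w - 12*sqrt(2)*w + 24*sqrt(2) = (w - 2)*(w - 3*sqrt(2))*(w - 2*sqrt(2))*(w - sqrt(2))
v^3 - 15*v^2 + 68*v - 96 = (v - 8)*(v - 4)*(v - 3)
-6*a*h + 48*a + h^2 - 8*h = (-6*a + h)*(h - 8)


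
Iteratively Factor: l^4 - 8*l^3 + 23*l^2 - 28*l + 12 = (l - 1)*(l^3 - 7*l^2 + 16*l - 12) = (l - 3)*(l - 1)*(l^2 - 4*l + 4) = (l - 3)*(l - 2)*(l - 1)*(l - 2)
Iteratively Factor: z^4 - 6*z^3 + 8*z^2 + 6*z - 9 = (z - 1)*(z^3 - 5*z^2 + 3*z + 9) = (z - 1)*(z + 1)*(z^2 - 6*z + 9) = (z - 3)*(z - 1)*(z + 1)*(z - 3)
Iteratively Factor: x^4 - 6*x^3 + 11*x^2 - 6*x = (x - 3)*(x^3 - 3*x^2 + 2*x) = (x - 3)*(x - 1)*(x^2 - 2*x) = (x - 3)*(x - 2)*(x - 1)*(x)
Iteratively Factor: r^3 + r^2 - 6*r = (r)*(r^2 + r - 6) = r*(r + 3)*(r - 2)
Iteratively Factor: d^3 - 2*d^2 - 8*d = (d + 2)*(d^2 - 4*d) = d*(d + 2)*(d - 4)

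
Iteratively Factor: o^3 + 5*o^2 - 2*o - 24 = (o + 3)*(o^2 + 2*o - 8) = (o - 2)*(o + 3)*(o + 4)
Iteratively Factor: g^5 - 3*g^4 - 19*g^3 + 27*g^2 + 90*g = (g)*(g^4 - 3*g^3 - 19*g^2 + 27*g + 90) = g*(g - 3)*(g^3 - 19*g - 30) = g*(g - 3)*(g + 3)*(g^2 - 3*g - 10) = g*(g - 3)*(g + 2)*(g + 3)*(g - 5)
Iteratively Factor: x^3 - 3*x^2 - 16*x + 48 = (x - 4)*(x^2 + x - 12) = (x - 4)*(x - 3)*(x + 4)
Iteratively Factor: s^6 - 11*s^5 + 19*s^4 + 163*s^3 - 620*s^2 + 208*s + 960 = (s - 3)*(s^5 - 8*s^4 - 5*s^3 + 148*s^2 - 176*s - 320) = (s - 4)*(s - 3)*(s^4 - 4*s^3 - 21*s^2 + 64*s + 80) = (s - 4)*(s - 3)*(s + 4)*(s^3 - 8*s^2 + 11*s + 20) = (s - 4)^2*(s - 3)*(s + 4)*(s^2 - 4*s - 5) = (s - 4)^2*(s - 3)*(s + 1)*(s + 4)*(s - 5)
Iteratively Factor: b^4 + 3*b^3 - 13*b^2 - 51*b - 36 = (b + 1)*(b^3 + 2*b^2 - 15*b - 36) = (b + 1)*(b + 3)*(b^2 - b - 12) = (b + 1)*(b + 3)^2*(b - 4)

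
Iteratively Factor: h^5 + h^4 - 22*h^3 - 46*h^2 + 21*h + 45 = (h + 3)*(h^4 - 2*h^3 - 16*h^2 + 2*h + 15) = (h - 5)*(h + 3)*(h^3 + 3*h^2 - h - 3) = (h - 5)*(h + 1)*(h + 3)*(h^2 + 2*h - 3) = (h - 5)*(h + 1)*(h + 3)^2*(h - 1)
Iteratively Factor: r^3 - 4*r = (r)*(r^2 - 4) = r*(r - 2)*(r + 2)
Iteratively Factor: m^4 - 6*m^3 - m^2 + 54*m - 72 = (m - 4)*(m^3 - 2*m^2 - 9*m + 18) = (m - 4)*(m + 3)*(m^2 - 5*m + 6) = (m - 4)*(m - 3)*(m + 3)*(m - 2)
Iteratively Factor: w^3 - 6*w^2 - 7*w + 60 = (w - 4)*(w^2 - 2*w - 15) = (w - 4)*(w + 3)*(w - 5)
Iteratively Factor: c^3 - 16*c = (c)*(c^2 - 16) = c*(c + 4)*(c - 4)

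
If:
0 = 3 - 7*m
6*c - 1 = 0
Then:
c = 1/6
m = 3/7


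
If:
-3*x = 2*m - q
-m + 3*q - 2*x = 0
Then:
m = -7*x/5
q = x/5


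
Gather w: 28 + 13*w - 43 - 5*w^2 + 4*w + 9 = -5*w^2 + 17*w - 6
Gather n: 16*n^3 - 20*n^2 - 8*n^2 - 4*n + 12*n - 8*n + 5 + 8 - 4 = 16*n^3 - 28*n^2 + 9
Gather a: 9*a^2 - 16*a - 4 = 9*a^2 - 16*a - 4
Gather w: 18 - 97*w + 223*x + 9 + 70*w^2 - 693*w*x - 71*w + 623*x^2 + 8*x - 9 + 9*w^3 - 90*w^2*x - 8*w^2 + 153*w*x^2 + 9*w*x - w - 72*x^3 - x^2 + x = 9*w^3 + w^2*(62 - 90*x) + w*(153*x^2 - 684*x - 169) - 72*x^3 + 622*x^2 + 232*x + 18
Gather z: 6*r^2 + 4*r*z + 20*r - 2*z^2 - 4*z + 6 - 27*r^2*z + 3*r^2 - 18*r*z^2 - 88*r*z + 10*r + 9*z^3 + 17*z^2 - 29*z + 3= 9*r^2 + 30*r + 9*z^3 + z^2*(15 - 18*r) + z*(-27*r^2 - 84*r - 33) + 9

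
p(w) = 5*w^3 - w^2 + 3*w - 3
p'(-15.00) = 3408.00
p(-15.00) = -17148.00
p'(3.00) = 132.00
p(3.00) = 132.00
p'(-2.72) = 119.42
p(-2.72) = -119.18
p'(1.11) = 19.26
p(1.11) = 5.94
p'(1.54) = 35.49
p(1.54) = 17.51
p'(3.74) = 205.33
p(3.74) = 255.80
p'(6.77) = 676.95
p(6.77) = 1522.92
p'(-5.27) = 430.13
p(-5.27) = -778.40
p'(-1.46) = 37.89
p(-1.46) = -25.07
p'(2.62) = 100.73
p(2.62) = 87.92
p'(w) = 15*w^2 - 2*w + 3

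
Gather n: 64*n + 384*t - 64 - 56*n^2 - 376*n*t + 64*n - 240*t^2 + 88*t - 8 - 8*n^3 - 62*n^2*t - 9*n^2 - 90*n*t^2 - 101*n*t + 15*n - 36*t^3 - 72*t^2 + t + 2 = -8*n^3 + n^2*(-62*t - 65) + n*(-90*t^2 - 477*t + 143) - 36*t^3 - 312*t^2 + 473*t - 70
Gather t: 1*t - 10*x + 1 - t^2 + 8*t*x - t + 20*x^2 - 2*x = -t^2 + 8*t*x + 20*x^2 - 12*x + 1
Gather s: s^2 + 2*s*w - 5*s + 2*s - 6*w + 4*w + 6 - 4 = s^2 + s*(2*w - 3) - 2*w + 2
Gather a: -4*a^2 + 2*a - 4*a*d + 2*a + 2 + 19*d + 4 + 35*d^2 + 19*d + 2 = -4*a^2 + a*(4 - 4*d) + 35*d^2 + 38*d + 8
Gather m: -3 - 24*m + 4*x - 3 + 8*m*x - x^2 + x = m*(8*x - 24) - x^2 + 5*x - 6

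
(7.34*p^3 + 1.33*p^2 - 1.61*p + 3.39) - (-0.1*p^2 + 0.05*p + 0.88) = 7.34*p^3 + 1.43*p^2 - 1.66*p + 2.51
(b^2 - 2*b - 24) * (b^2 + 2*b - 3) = b^4 - 31*b^2 - 42*b + 72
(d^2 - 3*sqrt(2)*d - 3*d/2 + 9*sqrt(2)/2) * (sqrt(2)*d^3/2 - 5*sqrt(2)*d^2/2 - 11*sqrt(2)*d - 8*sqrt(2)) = sqrt(2)*d^5/2 - 13*sqrt(2)*d^4/4 - 3*d^4 - 29*sqrt(2)*d^3/4 + 39*d^3/2 + 17*sqrt(2)*d^2/2 + 87*d^2/2 - 51*d + 12*sqrt(2)*d - 72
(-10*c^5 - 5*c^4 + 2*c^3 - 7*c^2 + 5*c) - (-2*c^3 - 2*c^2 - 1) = -10*c^5 - 5*c^4 + 4*c^3 - 5*c^2 + 5*c + 1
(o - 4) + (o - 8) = 2*o - 12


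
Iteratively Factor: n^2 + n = (n)*(n + 1)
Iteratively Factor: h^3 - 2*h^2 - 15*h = (h + 3)*(h^2 - 5*h) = (h - 5)*(h + 3)*(h)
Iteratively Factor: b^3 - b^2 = (b)*(b^2 - b) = b^2*(b - 1)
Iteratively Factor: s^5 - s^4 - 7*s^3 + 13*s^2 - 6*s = (s)*(s^4 - s^3 - 7*s^2 + 13*s - 6) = s*(s - 1)*(s^3 - 7*s + 6) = s*(s - 1)^2*(s^2 + s - 6) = s*(s - 1)^2*(s + 3)*(s - 2)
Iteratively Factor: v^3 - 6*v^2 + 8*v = (v - 4)*(v^2 - 2*v) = (v - 4)*(v - 2)*(v)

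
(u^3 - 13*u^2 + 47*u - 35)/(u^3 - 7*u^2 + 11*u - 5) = (u - 7)/(u - 1)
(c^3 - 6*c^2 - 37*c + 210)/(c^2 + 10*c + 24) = (c^2 - 12*c + 35)/(c + 4)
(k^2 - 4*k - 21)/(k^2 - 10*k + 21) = (k + 3)/(k - 3)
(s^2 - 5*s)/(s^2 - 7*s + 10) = s/(s - 2)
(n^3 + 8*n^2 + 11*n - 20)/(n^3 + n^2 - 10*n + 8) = (n + 5)/(n - 2)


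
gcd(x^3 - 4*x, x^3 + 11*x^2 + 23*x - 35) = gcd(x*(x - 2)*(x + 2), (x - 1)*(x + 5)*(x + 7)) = 1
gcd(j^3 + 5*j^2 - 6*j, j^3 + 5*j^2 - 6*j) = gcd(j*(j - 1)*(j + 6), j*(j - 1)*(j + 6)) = j^3 + 5*j^2 - 6*j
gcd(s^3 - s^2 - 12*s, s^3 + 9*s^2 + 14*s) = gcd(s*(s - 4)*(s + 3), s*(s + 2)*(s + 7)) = s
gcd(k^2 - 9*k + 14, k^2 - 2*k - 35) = k - 7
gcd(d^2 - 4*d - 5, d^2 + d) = d + 1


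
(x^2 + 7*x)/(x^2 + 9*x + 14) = x/(x + 2)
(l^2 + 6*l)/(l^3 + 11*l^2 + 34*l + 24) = l/(l^2 + 5*l + 4)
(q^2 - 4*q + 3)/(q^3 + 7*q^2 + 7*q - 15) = (q - 3)/(q^2 + 8*q + 15)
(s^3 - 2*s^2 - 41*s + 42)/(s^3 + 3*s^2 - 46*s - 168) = (s - 1)/(s + 4)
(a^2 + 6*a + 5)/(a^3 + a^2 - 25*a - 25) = 1/(a - 5)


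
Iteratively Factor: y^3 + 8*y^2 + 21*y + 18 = (y + 2)*(y^2 + 6*y + 9) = (y + 2)*(y + 3)*(y + 3)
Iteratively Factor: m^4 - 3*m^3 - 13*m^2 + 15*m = (m)*(m^3 - 3*m^2 - 13*m + 15) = m*(m - 5)*(m^2 + 2*m - 3) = m*(m - 5)*(m + 3)*(m - 1)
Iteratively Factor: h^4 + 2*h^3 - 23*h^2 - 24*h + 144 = (h - 3)*(h^3 + 5*h^2 - 8*h - 48) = (h - 3)*(h + 4)*(h^2 + h - 12) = (h - 3)^2*(h + 4)*(h + 4)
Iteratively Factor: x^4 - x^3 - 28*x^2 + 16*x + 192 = (x - 4)*(x^3 + 3*x^2 - 16*x - 48) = (x - 4)*(x + 4)*(x^2 - x - 12) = (x - 4)*(x + 3)*(x + 4)*(x - 4)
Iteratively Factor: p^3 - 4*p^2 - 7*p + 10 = (p - 5)*(p^2 + p - 2) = (p - 5)*(p - 1)*(p + 2)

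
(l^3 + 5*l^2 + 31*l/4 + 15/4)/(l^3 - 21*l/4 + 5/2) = (2*l^2 + 5*l + 3)/(2*l^2 - 5*l + 2)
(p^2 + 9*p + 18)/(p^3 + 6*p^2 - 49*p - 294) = (p + 3)/(p^2 - 49)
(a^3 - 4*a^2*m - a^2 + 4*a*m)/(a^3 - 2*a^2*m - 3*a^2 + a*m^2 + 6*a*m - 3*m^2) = a*(a^2 - 4*a*m - a + 4*m)/(a^3 - 2*a^2*m - 3*a^2 + a*m^2 + 6*a*m - 3*m^2)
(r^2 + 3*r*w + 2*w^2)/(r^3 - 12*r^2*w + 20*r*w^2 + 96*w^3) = (r + w)/(r^2 - 14*r*w + 48*w^2)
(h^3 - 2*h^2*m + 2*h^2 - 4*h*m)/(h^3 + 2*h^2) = (h - 2*m)/h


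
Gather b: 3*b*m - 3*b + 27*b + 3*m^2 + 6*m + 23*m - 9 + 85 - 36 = b*(3*m + 24) + 3*m^2 + 29*m + 40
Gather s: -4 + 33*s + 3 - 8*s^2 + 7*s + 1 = -8*s^2 + 40*s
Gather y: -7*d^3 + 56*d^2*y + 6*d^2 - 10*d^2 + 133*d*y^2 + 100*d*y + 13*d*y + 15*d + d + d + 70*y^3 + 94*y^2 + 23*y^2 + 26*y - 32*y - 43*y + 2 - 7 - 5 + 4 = -7*d^3 - 4*d^2 + 17*d + 70*y^3 + y^2*(133*d + 117) + y*(56*d^2 + 113*d - 49) - 6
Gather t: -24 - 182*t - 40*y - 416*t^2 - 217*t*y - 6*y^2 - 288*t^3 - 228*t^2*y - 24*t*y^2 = -288*t^3 + t^2*(-228*y - 416) + t*(-24*y^2 - 217*y - 182) - 6*y^2 - 40*y - 24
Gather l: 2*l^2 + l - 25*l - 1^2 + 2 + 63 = 2*l^2 - 24*l + 64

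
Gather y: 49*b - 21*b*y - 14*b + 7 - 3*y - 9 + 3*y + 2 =-21*b*y + 35*b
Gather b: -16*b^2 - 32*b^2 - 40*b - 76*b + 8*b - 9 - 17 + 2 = -48*b^2 - 108*b - 24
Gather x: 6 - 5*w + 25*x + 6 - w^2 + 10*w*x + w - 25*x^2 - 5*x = -w^2 - 4*w - 25*x^2 + x*(10*w + 20) + 12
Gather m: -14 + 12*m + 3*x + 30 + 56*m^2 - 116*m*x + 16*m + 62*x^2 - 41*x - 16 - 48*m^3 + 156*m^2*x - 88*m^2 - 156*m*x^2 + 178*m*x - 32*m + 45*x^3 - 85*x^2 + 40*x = -48*m^3 + m^2*(156*x - 32) + m*(-156*x^2 + 62*x - 4) + 45*x^3 - 23*x^2 + 2*x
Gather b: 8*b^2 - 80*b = 8*b^2 - 80*b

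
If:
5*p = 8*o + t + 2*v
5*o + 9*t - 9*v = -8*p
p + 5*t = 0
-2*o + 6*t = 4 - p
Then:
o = -344/213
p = -820/213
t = 164/213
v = -252/71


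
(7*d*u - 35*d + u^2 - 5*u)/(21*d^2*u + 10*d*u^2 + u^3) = (u - 5)/(u*(3*d + u))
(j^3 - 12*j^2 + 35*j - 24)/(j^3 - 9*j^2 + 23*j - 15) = (j - 8)/(j - 5)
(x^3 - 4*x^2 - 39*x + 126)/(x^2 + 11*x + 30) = (x^2 - 10*x + 21)/(x + 5)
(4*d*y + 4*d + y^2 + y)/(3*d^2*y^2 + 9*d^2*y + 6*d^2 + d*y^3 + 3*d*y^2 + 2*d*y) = (4*d + y)/(d*(3*d*y + 6*d + y^2 + 2*y))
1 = 1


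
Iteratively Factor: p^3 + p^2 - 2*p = (p - 1)*(p^2 + 2*p) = (p - 1)*(p + 2)*(p)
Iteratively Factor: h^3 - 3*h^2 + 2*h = (h - 1)*(h^2 - 2*h) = h*(h - 1)*(h - 2)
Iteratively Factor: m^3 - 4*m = (m)*(m^2 - 4) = m*(m + 2)*(m - 2)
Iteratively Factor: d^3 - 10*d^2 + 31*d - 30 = (d - 3)*(d^2 - 7*d + 10) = (d - 5)*(d - 3)*(d - 2)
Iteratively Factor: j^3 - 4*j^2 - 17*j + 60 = (j - 3)*(j^2 - j - 20) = (j - 5)*(j - 3)*(j + 4)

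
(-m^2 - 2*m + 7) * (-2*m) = 2*m^3 + 4*m^2 - 14*m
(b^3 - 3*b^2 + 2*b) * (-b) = -b^4 + 3*b^3 - 2*b^2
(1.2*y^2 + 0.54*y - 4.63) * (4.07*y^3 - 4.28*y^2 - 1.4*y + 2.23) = 4.884*y^5 - 2.9382*y^4 - 22.8353*y^3 + 21.7364*y^2 + 7.6862*y - 10.3249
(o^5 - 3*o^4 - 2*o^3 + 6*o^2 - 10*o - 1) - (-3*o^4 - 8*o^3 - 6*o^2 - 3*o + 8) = o^5 + 6*o^3 + 12*o^2 - 7*o - 9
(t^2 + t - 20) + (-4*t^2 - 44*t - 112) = -3*t^2 - 43*t - 132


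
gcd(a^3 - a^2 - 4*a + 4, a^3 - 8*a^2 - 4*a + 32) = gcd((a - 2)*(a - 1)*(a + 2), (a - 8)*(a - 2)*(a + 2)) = a^2 - 4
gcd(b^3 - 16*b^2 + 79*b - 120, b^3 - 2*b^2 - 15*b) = b - 5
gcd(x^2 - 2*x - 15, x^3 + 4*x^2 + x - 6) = x + 3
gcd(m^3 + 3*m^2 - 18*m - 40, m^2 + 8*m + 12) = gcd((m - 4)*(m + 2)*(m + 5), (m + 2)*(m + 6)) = m + 2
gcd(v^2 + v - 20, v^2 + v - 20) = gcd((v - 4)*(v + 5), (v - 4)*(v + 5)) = v^2 + v - 20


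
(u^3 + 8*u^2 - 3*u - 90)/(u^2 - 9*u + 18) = (u^2 + 11*u + 30)/(u - 6)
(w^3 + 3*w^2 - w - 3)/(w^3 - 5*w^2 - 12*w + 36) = (w^2 - 1)/(w^2 - 8*w + 12)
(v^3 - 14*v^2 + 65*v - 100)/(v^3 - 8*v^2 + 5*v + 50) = (v - 4)/(v + 2)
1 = 1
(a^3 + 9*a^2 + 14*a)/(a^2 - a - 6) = a*(a + 7)/(a - 3)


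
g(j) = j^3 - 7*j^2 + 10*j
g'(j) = 3*j^2 - 14*j + 10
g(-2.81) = -105.56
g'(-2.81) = 73.03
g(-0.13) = -1.42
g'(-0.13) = 11.87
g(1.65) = 1.93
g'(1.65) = -4.93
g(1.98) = 0.12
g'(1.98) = -5.96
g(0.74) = 3.97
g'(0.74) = 1.28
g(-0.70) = -10.77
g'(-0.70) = 21.27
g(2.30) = -1.86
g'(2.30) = -6.33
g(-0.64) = -9.53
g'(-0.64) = 20.19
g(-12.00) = -2856.00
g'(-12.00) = 610.00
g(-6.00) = -528.00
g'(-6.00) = 202.00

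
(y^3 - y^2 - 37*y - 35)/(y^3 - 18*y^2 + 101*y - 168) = (y^2 + 6*y + 5)/(y^2 - 11*y + 24)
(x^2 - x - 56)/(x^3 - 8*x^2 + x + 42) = (x^2 - x - 56)/(x^3 - 8*x^2 + x + 42)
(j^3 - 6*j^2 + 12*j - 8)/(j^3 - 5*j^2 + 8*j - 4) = (j - 2)/(j - 1)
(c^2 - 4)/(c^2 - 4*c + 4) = (c + 2)/(c - 2)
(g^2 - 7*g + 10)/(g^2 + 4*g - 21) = (g^2 - 7*g + 10)/(g^2 + 4*g - 21)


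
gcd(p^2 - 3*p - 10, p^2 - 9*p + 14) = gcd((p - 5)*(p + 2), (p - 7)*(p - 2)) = 1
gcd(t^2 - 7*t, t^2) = t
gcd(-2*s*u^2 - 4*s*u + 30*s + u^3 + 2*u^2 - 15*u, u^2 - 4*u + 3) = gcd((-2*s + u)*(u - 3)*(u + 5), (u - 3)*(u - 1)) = u - 3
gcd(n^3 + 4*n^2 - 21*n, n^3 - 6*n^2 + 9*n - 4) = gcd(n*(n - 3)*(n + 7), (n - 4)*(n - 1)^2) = 1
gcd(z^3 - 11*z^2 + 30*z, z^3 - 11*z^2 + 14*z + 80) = z - 5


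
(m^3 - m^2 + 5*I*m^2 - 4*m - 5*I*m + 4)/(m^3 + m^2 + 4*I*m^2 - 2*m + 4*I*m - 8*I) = (m + I)/(m + 2)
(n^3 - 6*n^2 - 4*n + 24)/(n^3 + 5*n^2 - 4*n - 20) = (n - 6)/(n + 5)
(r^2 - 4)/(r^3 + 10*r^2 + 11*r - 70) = (r + 2)/(r^2 + 12*r + 35)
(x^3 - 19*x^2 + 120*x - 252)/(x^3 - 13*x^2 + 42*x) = (x - 6)/x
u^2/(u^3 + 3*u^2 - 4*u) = u/(u^2 + 3*u - 4)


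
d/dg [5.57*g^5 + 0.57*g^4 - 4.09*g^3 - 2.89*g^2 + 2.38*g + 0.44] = 27.85*g^4 + 2.28*g^3 - 12.27*g^2 - 5.78*g + 2.38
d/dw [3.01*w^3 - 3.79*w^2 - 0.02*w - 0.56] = 9.03*w^2 - 7.58*w - 0.02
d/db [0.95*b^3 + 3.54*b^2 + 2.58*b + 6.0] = 2.85*b^2 + 7.08*b + 2.58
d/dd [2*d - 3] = 2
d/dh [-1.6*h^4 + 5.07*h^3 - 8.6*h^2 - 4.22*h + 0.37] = -6.4*h^3 + 15.21*h^2 - 17.2*h - 4.22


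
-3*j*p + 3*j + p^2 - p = (-3*j + p)*(p - 1)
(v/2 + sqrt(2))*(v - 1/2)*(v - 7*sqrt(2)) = v^3/2 - 5*sqrt(2)*v^2/2 - v^2/4 - 14*v + 5*sqrt(2)*v/4 + 7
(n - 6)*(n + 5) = n^2 - n - 30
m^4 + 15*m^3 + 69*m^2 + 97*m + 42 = (m + 1)^2*(m + 6)*(m + 7)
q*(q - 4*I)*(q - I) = q^3 - 5*I*q^2 - 4*q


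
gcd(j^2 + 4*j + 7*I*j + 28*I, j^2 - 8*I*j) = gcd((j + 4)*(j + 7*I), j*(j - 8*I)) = 1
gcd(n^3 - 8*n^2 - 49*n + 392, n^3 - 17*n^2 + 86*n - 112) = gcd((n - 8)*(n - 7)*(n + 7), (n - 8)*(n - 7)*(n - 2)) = n^2 - 15*n + 56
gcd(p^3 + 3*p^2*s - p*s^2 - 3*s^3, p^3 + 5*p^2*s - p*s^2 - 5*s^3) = p^2 - s^2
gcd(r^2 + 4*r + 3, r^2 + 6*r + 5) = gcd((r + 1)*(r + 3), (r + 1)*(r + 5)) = r + 1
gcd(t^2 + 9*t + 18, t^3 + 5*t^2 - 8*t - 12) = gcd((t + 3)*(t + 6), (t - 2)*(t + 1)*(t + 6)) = t + 6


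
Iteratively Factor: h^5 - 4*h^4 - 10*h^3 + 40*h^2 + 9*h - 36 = (h - 4)*(h^4 - 10*h^2 + 9) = (h - 4)*(h - 3)*(h^3 + 3*h^2 - h - 3) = (h - 4)*(h - 3)*(h - 1)*(h^2 + 4*h + 3) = (h - 4)*(h - 3)*(h - 1)*(h + 1)*(h + 3)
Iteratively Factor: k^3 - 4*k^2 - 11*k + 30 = (k - 2)*(k^2 - 2*k - 15) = (k - 2)*(k + 3)*(k - 5)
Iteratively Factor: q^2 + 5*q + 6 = (q + 2)*(q + 3)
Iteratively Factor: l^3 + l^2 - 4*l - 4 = (l + 2)*(l^2 - l - 2) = (l + 1)*(l + 2)*(l - 2)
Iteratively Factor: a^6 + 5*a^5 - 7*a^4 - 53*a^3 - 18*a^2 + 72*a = (a)*(a^5 + 5*a^4 - 7*a^3 - 53*a^2 - 18*a + 72) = a*(a - 3)*(a^4 + 8*a^3 + 17*a^2 - 2*a - 24) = a*(a - 3)*(a - 1)*(a^3 + 9*a^2 + 26*a + 24) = a*(a - 3)*(a - 1)*(a + 4)*(a^2 + 5*a + 6) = a*(a - 3)*(a - 1)*(a + 2)*(a + 4)*(a + 3)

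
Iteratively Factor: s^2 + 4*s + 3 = (s + 3)*(s + 1)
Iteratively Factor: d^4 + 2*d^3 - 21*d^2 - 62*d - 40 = (d + 1)*(d^3 + d^2 - 22*d - 40) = (d + 1)*(d + 4)*(d^2 - 3*d - 10) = (d - 5)*(d + 1)*(d + 4)*(d + 2)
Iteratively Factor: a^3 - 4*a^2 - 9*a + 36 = (a + 3)*(a^2 - 7*a + 12) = (a - 3)*(a + 3)*(a - 4)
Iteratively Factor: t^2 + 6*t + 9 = (t + 3)*(t + 3)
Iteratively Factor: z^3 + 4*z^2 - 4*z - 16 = (z - 2)*(z^2 + 6*z + 8) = (z - 2)*(z + 2)*(z + 4)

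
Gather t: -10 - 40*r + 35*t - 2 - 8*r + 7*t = -48*r + 42*t - 12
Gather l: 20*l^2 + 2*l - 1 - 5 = 20*l^2 + 2*l - 6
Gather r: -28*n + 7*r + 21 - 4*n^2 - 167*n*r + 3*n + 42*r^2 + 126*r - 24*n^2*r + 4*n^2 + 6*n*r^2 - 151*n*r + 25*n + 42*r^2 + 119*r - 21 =r^2*(6*n + 84) + r*(-24*n^2 - 318*n + 252)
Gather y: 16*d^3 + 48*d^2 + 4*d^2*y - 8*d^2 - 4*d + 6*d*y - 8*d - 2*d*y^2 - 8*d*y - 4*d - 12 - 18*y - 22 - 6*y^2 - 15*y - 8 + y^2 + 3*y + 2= 16*d^3 + 40*d^2 - 16*d + y^2*(-2*d - 5) + y*(4*d^2 - 2*d - 30) - 40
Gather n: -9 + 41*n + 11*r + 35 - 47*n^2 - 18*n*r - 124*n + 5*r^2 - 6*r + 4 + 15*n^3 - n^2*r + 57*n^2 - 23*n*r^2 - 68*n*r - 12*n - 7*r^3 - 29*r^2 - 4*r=15*n^3 + n^2*(10 - r) + n*(-23*r^2 - 86*r - 95) - 7*r^3 - 24*r^2 + r + 30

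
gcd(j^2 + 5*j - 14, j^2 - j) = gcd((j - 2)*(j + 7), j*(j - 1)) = 1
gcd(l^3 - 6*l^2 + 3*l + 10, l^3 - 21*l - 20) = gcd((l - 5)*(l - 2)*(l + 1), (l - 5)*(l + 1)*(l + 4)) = l^2 - 4*l - 5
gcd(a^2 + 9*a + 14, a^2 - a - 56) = a + 7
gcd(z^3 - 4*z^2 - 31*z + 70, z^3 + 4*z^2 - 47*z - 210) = z^2 - 2*z - 35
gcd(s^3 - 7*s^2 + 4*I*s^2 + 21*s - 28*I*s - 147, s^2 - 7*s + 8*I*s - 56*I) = s - 7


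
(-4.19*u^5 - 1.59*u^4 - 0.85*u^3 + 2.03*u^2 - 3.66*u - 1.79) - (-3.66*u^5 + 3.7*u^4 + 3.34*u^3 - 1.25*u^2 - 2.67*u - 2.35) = -0.53*u^5 - 5.29*u^4 - 4.19*u^3 + 3.28*u^2 - 0.99*u + 0.56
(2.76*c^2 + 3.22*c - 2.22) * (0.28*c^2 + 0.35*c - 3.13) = 0.7728*c^4 + 1.8676*c^3 - 8.1334*c^2 - 10.8556*c + 6.9486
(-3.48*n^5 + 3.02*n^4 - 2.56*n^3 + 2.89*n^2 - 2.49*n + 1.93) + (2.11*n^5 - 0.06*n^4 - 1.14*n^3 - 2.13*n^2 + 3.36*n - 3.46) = -1.37*n^5 + 2.96*n^4 - 3.7*n^3 + 0.76*n^2 + 0.87*n - 1.53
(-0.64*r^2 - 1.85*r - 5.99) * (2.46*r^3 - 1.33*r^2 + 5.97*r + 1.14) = -1.5744*r^5 - 3.6998*r^4 - 16.0957*r^3 - 3.8074*r^2 - 37.8693*r - 6.8286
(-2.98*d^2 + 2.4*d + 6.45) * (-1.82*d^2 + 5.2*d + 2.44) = 5.4236*d^4 - 19.864*d^3 - 6.5302*d^2 + 39.396*d + 15.738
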